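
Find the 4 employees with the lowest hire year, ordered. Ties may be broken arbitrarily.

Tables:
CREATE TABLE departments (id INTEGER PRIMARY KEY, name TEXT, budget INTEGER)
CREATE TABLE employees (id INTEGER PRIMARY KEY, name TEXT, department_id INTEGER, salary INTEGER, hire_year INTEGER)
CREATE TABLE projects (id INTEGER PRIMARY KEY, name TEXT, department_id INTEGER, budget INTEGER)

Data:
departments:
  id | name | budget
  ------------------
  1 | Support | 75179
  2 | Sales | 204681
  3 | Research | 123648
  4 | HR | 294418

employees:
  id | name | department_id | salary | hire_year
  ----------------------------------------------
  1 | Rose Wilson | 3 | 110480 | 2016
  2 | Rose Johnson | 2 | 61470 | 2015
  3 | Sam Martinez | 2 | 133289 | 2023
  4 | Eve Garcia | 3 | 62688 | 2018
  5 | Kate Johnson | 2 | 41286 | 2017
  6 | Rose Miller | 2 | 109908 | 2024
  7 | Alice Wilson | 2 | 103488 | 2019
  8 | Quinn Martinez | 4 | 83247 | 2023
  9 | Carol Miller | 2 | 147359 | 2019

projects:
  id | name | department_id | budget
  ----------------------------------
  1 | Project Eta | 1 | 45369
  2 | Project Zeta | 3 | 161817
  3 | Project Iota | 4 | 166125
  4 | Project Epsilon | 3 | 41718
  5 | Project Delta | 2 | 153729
SELECT name, hire_year FROM employees ORDER BY hire_year ASC LIMIT 4

Execution result:
name | hire_year
Rose Johnson | 2015
Rose Wilson | 2016
Kate Johnson | 2017
Eve Garcia | 2018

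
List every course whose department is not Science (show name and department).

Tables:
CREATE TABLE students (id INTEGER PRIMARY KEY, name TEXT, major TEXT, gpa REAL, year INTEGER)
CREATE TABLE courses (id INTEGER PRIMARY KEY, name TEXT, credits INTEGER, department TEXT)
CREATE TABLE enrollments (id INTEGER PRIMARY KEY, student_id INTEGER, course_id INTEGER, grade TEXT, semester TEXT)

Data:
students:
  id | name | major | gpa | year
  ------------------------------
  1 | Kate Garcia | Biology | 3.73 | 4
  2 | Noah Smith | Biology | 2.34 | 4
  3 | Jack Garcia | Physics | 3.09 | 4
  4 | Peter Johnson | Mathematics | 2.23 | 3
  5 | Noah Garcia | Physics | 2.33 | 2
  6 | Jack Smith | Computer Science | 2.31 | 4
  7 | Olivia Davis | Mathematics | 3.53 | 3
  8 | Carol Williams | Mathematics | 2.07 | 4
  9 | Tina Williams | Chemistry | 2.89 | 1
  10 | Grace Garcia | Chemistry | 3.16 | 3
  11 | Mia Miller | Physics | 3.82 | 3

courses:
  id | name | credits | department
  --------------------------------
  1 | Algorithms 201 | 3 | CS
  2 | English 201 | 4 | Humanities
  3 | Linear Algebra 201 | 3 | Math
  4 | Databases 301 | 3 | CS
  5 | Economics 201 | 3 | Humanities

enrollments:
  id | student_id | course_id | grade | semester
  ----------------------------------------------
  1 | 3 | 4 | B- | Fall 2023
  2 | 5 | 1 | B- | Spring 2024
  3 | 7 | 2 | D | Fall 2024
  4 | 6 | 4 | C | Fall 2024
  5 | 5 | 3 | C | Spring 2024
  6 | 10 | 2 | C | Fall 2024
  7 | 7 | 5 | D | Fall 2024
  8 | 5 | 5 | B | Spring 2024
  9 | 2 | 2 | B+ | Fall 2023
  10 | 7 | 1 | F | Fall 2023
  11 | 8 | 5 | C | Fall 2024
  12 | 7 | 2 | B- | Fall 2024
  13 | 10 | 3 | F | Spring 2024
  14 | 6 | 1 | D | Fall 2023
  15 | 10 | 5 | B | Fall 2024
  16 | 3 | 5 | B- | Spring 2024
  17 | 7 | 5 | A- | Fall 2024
SELECT name, department FROM courses WHERE department <> 'Science'

Execution result:
name | department
Algorithms 201 | CS
English 201 | Humanities
Linear Algebra 201 | Math
Databases 301 | CS
Economics 201 | Humanities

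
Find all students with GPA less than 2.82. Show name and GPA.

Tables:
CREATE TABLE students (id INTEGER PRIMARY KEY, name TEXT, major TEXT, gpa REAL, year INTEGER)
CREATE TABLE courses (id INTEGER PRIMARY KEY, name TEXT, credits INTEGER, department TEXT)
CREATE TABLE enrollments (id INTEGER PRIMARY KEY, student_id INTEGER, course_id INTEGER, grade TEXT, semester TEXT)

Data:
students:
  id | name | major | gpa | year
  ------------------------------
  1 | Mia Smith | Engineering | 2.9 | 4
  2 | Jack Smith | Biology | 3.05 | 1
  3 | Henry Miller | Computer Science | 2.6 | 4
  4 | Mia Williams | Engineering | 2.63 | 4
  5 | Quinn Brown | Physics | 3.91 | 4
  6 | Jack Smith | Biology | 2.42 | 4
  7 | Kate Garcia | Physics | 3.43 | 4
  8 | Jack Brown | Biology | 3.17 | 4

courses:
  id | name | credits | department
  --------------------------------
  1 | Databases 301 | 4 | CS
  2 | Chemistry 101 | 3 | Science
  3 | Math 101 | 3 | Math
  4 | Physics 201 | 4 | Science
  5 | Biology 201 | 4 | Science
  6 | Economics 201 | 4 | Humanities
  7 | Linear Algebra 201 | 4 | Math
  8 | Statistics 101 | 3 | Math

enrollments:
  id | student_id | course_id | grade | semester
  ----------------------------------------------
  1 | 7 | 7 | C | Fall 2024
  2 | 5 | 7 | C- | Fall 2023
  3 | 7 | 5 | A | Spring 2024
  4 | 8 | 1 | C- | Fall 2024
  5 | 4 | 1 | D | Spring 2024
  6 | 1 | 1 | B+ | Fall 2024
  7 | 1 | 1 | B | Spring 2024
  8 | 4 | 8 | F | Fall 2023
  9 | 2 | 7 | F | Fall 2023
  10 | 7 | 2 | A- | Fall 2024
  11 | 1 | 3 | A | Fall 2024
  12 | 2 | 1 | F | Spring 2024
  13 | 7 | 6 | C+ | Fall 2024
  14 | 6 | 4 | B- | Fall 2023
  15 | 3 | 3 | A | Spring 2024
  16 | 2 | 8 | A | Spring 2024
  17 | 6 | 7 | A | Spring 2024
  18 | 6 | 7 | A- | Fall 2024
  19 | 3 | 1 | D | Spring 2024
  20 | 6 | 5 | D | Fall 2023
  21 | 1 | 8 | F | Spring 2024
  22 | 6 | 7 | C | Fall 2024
SELECT name, gpa FROM students WHERE gpa < 2.82

Execution result:
name | gpa
Henry Miller | 2.60
Mia Williams | 2.63
Jack Smith | 2.42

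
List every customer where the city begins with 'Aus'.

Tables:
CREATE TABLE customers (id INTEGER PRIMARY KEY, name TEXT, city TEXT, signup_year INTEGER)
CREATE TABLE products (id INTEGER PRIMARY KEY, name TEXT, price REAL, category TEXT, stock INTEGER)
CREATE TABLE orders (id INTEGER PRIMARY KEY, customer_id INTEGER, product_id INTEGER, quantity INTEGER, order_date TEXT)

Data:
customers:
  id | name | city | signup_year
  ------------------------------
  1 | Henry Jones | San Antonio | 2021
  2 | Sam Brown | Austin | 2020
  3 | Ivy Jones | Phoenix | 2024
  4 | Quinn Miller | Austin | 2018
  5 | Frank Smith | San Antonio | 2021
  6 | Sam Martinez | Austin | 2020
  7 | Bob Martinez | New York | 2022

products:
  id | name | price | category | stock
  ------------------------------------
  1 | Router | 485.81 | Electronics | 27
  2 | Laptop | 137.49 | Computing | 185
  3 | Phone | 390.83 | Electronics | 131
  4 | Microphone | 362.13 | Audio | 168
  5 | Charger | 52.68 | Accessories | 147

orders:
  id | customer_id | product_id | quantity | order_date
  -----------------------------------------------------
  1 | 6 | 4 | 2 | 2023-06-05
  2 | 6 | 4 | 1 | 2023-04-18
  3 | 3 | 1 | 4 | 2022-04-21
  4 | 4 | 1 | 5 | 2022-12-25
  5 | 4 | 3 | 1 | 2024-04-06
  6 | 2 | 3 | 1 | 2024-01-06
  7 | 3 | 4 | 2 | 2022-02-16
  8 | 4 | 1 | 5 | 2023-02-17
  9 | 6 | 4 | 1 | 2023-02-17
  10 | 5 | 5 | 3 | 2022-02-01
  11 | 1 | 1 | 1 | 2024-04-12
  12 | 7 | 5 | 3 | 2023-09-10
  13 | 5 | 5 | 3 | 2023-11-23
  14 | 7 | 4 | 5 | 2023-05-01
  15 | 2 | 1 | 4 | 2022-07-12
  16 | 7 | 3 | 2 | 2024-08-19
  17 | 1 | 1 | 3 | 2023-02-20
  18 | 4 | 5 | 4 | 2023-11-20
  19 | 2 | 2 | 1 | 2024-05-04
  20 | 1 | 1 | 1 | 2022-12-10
SELECT name, city FROM customers WHERE city LIKE 'Aus%'

Execution result:
name | city
Sam Brown | Austin
Quinn Miller | Austin
Sam Martinez | Austin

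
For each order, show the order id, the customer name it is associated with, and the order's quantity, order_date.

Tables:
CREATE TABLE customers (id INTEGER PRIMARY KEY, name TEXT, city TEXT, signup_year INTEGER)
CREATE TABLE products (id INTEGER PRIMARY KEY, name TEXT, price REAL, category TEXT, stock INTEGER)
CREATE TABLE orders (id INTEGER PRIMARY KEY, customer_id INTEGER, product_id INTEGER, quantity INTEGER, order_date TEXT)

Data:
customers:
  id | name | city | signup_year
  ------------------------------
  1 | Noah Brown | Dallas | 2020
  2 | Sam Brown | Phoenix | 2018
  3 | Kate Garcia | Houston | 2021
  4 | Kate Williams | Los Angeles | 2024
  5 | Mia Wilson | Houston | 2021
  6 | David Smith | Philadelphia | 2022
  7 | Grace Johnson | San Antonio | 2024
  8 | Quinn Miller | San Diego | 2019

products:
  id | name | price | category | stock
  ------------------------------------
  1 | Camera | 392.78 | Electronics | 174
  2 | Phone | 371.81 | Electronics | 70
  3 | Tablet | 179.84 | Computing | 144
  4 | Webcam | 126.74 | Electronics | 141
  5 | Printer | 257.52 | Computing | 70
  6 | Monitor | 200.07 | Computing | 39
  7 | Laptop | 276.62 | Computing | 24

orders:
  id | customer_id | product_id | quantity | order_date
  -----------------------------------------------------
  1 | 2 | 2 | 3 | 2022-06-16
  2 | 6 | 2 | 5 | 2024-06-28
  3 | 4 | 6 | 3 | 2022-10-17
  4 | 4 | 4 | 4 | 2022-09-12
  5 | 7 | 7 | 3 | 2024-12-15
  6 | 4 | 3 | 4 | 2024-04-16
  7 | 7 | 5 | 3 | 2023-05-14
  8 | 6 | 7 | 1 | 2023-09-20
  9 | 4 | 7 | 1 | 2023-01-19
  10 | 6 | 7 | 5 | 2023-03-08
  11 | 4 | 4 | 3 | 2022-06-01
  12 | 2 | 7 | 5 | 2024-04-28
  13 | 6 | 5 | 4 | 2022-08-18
SELECT c.id, p.name AS customer, c.quantity, c.order_date FROM orders c JOIN customers p ON c.customer_id = p.id

Execution result:
id | customer | quantity | order_date
1 | Sam Brown | 3 | 2022-06-16
2 | David Smith | 5 | 2024-06-28
3 | Kate Williams | 3 | 2022-10-17
4 | Kate Williams | 4 | 2022-09-12
5 | Grace Johnson | 3 | 2024-12-15
6 | Kate Williams | 4 | 2024-04-16
7 | Grace Johnson | 3 | 2023-05-14
8 | David Smith | 1 | 2023-09-20
9 | Kate Williams | 1 | 2023-01-19
10 | David Smith | 5 | 2023-03-08
11 | Kate Williams | 3 | 2022-06-01
12 | Sam Brown | 5 | 2024-04-28
13 | David Smith | 4 | 2022-08-18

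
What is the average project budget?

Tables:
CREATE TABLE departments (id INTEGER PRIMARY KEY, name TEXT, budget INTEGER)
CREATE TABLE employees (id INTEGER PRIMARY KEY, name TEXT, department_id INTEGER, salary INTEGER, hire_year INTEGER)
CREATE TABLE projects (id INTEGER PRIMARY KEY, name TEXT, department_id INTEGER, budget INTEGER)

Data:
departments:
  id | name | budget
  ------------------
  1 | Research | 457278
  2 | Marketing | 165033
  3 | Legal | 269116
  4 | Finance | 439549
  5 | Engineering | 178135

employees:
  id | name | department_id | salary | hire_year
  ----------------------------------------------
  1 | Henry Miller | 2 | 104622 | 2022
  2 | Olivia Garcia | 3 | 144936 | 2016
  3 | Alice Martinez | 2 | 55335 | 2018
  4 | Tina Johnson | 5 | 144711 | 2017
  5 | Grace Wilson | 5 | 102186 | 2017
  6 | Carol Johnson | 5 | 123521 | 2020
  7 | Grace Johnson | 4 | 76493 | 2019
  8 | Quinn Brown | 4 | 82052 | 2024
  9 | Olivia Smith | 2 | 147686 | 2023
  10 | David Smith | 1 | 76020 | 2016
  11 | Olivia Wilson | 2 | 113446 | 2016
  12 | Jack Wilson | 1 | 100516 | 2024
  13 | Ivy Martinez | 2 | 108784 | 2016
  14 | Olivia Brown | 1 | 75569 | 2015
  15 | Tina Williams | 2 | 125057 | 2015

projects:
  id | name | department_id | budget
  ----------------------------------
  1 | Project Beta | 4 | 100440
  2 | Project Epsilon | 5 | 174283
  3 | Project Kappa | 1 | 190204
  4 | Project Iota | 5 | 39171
SELECT AVG(budget) FROM projects

Execution result:
126024.50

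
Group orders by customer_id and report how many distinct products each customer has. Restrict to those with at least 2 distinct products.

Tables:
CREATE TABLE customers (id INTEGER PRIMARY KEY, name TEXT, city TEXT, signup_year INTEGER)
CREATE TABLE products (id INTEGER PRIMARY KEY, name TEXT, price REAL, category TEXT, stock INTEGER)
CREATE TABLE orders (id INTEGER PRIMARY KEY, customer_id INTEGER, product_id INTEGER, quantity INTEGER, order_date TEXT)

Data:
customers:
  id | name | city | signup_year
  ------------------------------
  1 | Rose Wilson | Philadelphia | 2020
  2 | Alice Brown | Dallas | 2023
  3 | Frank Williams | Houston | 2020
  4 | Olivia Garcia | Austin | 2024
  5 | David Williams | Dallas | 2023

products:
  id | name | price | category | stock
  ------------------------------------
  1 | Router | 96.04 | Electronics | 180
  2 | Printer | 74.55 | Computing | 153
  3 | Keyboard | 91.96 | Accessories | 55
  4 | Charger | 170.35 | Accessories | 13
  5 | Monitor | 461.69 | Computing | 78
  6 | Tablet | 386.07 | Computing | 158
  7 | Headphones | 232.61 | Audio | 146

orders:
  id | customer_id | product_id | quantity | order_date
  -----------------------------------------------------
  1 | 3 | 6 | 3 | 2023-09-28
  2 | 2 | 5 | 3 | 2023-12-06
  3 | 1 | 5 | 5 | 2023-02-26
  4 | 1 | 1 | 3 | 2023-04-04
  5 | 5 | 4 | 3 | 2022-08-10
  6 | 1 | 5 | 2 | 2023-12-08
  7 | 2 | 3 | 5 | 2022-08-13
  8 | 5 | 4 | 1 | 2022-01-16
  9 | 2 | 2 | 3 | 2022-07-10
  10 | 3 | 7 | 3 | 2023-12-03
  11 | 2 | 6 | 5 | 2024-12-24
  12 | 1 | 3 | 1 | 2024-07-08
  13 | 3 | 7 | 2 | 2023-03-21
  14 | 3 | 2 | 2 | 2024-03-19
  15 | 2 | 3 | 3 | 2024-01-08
SELECT customer_id, COUNT(DISTINCT product_id) AS distinct_product_count FROM orders GROUP BY customer_id HAVING COUNT(DISTINCT product_id) >= 2

Execution result:
customer_id | distinct_product_count
1 | 3
2 | 4
3 | 3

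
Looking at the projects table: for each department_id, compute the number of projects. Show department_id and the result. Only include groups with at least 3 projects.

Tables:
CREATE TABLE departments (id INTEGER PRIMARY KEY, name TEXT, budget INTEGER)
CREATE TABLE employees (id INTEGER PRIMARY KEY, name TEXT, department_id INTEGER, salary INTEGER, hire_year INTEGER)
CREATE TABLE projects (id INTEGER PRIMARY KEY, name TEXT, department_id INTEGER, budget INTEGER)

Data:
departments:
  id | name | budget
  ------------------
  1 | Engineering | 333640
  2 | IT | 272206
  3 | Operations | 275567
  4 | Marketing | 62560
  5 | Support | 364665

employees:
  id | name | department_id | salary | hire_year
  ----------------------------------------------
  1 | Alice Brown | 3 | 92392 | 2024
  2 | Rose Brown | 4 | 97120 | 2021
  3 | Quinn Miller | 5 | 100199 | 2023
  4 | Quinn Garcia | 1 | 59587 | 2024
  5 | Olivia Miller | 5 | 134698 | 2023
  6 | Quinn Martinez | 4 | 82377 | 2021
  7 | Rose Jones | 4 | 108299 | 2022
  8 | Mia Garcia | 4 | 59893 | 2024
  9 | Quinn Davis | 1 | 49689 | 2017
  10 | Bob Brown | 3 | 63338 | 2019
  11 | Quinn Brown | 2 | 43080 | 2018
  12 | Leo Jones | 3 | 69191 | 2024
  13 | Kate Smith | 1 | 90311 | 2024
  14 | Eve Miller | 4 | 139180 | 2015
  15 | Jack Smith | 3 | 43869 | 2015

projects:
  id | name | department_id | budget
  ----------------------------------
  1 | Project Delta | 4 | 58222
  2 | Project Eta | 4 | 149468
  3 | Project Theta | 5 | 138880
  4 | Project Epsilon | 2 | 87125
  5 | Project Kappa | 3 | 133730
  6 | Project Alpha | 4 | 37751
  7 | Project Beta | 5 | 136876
SELECT department_id, COUNT(*) AS n FROM projects GROUP BY department_id HAVING COUNT(*) >= 3

Execution result:
department_id | n
4 | 3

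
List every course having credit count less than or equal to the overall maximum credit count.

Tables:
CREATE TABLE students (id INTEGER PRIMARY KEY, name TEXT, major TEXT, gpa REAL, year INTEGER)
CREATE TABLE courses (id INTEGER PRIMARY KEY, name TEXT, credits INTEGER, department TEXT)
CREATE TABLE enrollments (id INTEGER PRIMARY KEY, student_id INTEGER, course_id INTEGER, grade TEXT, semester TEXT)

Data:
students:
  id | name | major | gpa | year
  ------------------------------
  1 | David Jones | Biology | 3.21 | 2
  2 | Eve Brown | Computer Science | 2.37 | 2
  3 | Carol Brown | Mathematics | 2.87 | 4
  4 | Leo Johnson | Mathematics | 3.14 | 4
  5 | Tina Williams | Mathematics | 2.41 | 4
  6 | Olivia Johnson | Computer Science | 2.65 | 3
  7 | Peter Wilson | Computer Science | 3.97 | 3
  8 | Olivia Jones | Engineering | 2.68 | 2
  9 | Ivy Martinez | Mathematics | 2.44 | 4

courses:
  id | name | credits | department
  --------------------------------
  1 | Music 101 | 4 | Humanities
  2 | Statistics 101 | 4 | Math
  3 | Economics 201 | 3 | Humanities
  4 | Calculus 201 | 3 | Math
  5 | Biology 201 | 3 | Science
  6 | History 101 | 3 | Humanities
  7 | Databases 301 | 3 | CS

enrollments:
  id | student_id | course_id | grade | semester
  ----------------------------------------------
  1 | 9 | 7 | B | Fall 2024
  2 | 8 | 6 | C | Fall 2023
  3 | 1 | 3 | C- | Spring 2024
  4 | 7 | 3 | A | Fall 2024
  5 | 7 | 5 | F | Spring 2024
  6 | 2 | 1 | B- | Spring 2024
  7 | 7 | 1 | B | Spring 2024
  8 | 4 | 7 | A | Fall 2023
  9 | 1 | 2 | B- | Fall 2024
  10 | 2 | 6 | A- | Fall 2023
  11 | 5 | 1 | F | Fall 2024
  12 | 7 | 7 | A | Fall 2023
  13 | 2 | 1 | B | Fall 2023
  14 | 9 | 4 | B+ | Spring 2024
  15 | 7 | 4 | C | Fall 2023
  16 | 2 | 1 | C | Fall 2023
SELECT name, credits FROM courses WHERE credits <= (SELECT MAX(credits) FROM courses)

Execution result:
name | credits
Music 101 | 4
Statistics 101 | 4
Economics 201 | 3
Calculus 201 | 3
Biology 201 | 3
History 101 | 3
Databases 301 | 3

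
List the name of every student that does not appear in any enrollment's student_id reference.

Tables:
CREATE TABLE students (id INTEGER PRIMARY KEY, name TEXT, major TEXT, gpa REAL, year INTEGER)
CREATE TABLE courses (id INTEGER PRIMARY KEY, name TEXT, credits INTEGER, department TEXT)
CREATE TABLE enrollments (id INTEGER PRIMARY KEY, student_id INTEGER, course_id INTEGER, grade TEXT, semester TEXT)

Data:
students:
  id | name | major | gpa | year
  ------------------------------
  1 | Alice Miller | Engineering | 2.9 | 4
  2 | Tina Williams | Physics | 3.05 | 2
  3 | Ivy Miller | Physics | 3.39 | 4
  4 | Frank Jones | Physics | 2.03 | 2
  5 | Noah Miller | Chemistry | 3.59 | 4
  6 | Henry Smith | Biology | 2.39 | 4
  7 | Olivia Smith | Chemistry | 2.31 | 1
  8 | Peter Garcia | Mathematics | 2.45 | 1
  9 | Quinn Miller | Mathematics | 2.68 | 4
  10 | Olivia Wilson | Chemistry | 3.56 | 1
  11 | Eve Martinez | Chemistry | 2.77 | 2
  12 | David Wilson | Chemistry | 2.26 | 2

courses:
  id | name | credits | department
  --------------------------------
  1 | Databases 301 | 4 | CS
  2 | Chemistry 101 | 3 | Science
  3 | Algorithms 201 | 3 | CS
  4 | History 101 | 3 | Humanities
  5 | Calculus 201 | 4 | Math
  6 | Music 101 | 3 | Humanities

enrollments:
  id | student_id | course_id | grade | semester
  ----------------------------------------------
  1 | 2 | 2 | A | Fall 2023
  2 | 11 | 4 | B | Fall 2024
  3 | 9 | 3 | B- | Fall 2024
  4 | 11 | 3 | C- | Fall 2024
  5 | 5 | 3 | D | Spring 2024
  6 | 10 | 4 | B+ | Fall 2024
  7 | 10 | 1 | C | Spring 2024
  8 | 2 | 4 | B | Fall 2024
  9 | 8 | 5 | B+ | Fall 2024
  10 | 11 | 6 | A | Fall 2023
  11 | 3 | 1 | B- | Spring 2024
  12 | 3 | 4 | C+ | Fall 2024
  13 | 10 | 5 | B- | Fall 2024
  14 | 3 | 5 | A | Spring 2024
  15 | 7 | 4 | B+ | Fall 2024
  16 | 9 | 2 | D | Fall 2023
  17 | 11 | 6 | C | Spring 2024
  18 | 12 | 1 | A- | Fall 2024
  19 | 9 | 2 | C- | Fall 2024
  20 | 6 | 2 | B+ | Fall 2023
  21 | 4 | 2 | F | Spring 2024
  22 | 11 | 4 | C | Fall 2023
SELECT p.name FROM students p LEFT JOIN enrollments c ON c.student_id = p.id WHERE c.id IS NULL

Execution result:
Alice Miller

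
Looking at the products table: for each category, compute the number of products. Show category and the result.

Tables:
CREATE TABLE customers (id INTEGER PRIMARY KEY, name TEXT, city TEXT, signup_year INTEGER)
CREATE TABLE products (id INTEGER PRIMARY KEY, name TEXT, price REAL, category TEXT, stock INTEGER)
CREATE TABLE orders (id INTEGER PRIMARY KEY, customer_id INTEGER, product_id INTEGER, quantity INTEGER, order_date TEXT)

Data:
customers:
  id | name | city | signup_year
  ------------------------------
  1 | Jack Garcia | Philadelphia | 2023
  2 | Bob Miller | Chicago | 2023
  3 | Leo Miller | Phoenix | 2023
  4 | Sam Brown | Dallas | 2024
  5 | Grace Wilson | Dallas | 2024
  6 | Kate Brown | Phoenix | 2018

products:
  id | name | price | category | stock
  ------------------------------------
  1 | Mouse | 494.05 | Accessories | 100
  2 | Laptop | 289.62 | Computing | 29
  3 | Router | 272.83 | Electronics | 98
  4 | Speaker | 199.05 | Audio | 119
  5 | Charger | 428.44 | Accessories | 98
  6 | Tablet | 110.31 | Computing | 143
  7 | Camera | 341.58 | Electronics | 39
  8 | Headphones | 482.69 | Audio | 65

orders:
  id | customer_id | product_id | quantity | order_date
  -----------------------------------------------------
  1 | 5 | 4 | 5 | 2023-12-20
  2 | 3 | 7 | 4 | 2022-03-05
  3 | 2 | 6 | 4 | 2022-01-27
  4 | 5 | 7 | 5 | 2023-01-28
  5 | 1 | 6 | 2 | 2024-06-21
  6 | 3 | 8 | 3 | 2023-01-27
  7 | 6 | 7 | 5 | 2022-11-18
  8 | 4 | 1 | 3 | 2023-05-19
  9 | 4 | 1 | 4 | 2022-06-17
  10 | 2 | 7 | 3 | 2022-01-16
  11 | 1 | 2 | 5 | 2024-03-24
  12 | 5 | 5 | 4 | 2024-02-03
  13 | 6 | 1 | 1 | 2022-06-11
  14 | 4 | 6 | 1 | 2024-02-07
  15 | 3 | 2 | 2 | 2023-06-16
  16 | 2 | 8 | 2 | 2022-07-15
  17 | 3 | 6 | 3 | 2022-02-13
SELECT category, COUNT(*) AS n FROM products GROUP BY category

Execution result:
category | n
Accessories | 2
Audio | 2
Computing | 2
Electronics | 2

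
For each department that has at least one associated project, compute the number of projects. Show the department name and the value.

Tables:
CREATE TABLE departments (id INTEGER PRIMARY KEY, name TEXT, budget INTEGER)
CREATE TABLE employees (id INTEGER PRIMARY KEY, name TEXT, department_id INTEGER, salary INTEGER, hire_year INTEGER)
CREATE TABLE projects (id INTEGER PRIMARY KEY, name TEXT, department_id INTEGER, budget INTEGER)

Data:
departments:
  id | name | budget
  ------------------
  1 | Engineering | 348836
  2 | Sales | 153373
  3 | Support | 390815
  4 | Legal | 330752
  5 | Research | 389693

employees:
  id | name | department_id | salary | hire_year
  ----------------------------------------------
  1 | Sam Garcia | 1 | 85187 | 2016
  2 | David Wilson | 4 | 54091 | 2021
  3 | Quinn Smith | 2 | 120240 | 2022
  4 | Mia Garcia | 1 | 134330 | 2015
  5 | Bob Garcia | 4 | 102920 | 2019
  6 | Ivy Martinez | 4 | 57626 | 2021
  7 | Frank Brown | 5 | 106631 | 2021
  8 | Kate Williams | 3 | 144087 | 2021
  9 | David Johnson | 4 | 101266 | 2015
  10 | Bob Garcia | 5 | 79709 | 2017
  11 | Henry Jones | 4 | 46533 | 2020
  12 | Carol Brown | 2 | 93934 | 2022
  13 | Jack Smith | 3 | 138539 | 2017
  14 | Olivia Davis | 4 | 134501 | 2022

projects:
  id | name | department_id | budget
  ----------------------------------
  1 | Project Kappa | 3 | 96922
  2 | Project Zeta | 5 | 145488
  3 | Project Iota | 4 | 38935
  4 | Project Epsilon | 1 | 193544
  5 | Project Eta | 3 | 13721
SELECT p.name, COUNT(*) AS n FROM projects c JOIN departments p ON c.department_id = p.id GROUP BY p.id, p.name

Execution result:
name | n
Engineering | 1
Support | 2
Legal | 1
Research | 1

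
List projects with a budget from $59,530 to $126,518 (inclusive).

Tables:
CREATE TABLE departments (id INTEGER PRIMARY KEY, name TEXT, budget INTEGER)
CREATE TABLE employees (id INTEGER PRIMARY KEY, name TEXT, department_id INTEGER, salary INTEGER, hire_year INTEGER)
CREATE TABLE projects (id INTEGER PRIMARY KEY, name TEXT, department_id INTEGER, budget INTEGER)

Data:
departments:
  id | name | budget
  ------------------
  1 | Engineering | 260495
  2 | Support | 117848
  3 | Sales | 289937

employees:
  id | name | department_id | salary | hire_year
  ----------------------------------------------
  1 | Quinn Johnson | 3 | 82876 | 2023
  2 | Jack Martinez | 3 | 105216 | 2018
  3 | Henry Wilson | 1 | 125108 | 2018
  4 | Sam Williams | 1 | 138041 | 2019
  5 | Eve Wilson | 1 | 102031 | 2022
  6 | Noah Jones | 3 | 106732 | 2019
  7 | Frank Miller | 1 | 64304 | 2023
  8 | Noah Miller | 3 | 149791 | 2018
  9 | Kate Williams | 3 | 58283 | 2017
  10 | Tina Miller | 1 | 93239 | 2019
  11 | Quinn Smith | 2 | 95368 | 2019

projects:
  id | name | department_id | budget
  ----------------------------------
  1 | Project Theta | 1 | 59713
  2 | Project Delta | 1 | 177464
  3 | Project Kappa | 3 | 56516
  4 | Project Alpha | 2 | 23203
SELECT name, budget FROM projects WHERE budget BETWEEN 59530 AND 126518

Execution result:
name | budget
Project Theta | 59713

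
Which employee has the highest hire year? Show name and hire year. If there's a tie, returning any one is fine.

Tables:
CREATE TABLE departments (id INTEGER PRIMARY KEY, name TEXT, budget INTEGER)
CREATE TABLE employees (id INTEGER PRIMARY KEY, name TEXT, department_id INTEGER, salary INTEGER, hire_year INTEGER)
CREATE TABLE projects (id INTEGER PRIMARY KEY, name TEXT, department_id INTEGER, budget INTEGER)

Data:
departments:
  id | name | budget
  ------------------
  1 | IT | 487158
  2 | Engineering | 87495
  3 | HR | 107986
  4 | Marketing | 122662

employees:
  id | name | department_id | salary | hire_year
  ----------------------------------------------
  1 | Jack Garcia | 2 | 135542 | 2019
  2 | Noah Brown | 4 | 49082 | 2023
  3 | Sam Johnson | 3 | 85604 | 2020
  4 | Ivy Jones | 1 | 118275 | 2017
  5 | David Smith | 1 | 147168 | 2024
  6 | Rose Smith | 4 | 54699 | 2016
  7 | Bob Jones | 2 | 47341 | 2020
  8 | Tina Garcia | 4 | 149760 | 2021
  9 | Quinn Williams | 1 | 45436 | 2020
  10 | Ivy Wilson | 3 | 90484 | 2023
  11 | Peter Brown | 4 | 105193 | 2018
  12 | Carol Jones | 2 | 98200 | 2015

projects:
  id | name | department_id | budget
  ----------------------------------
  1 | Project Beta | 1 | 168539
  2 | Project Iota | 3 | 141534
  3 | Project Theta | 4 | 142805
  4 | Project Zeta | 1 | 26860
SELECT name, hire_year FROM employees ORDER BY hire_year DESC LIMIT 1

Execution result:
name | hire_year
David Smith | 2024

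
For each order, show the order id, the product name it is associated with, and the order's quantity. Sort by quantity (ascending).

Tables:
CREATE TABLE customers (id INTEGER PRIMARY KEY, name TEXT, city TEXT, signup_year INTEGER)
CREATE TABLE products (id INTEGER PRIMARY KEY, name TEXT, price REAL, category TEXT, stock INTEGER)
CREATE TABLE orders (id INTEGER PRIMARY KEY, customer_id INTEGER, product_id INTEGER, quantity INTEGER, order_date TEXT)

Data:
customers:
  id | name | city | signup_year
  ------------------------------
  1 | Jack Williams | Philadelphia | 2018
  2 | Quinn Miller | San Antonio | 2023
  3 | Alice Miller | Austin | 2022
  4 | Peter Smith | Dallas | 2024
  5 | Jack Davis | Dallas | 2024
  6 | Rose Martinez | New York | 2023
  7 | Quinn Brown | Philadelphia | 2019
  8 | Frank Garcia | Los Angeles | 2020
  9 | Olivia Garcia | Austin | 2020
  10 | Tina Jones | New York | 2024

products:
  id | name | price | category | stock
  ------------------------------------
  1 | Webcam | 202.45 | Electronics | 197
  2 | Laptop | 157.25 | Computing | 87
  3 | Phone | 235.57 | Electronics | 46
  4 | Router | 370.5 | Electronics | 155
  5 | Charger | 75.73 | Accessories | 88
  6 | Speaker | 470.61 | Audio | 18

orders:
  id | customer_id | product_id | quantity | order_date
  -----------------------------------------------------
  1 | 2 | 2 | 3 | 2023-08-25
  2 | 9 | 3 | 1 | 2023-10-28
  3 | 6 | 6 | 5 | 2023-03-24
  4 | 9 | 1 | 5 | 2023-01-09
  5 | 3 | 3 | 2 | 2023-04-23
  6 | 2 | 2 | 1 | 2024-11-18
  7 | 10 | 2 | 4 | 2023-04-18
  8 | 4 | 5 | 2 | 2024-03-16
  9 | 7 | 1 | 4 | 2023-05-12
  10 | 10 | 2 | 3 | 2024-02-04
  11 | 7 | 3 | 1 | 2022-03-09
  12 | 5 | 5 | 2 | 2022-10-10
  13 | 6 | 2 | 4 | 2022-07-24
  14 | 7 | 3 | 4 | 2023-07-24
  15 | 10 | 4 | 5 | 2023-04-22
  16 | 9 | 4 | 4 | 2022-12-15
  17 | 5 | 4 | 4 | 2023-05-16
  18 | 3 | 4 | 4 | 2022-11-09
SELECT c.id, p.name AS product, c.quantity FROM orders c JOIN products p ON c.product_id = p.id ORDER BY c.quantity ASC

Execution result:
id | product | quantity
2 | Phone | 1
6 | Laptop | 1
11 | Phone | 1
5 | Phone | 2
8 | Charger | 2
12 | Charger | 2
1 | Laptop | 3
10 | Laptop | 3
7 | Laptop | 4
9 | Webcam | 4
13 | Laptop | 4
14 | Phone | 4
16 | Router | 4
17 | Router | 4
18 | Router | 4
3 | Speaker | 5
4 | Webcam | 5
15 | Router | 5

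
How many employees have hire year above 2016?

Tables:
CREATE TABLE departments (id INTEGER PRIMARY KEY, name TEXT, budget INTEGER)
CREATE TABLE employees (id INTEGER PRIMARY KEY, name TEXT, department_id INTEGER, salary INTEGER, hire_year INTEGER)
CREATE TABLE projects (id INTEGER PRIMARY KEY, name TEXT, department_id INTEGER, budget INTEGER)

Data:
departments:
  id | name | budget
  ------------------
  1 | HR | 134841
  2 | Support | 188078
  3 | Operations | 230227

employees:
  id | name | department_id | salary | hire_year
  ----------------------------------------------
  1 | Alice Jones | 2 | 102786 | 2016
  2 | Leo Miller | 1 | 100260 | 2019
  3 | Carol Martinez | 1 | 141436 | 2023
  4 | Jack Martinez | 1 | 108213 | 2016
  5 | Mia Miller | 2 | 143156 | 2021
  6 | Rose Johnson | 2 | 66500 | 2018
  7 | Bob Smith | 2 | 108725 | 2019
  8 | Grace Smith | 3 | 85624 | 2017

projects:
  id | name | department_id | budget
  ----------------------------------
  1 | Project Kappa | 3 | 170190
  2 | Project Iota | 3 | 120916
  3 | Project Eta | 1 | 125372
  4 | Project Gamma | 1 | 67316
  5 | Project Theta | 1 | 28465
SELECT COUNT(*) FROM employees WHERE hire_year > 2016

Execution result:
6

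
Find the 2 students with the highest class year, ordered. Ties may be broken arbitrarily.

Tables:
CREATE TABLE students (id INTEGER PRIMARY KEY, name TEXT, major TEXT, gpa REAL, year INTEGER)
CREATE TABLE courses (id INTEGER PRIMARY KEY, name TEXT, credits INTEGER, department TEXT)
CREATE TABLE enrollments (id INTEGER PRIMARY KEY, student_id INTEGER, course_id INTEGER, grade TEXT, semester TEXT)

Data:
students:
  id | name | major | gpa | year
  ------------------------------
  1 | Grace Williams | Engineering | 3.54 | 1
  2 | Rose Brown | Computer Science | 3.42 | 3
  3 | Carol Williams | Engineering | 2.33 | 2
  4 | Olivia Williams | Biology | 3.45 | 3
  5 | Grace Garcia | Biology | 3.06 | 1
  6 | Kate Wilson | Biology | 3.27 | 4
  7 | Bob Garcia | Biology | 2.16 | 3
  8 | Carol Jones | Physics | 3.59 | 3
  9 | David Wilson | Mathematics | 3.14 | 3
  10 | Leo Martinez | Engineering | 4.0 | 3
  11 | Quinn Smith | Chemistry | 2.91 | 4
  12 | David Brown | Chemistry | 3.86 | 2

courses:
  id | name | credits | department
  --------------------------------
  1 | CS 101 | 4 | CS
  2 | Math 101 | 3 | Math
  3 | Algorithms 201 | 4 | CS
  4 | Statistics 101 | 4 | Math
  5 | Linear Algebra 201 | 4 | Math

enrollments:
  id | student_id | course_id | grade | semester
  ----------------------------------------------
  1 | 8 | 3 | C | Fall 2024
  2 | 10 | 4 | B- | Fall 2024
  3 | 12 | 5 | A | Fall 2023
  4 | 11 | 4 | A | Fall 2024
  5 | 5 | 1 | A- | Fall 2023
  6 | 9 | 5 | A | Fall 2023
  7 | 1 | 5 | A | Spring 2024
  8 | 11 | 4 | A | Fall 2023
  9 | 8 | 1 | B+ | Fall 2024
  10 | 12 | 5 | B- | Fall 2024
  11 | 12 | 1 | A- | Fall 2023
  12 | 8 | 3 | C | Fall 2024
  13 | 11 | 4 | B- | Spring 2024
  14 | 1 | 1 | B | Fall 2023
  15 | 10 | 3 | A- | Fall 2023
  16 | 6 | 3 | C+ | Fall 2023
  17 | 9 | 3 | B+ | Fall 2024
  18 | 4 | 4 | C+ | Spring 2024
SELECT name, year FROM students ORDER BY year DESC LIMIT 2

Execution result:
name | year
Kate Wilson | 4
Quinn Smith | 4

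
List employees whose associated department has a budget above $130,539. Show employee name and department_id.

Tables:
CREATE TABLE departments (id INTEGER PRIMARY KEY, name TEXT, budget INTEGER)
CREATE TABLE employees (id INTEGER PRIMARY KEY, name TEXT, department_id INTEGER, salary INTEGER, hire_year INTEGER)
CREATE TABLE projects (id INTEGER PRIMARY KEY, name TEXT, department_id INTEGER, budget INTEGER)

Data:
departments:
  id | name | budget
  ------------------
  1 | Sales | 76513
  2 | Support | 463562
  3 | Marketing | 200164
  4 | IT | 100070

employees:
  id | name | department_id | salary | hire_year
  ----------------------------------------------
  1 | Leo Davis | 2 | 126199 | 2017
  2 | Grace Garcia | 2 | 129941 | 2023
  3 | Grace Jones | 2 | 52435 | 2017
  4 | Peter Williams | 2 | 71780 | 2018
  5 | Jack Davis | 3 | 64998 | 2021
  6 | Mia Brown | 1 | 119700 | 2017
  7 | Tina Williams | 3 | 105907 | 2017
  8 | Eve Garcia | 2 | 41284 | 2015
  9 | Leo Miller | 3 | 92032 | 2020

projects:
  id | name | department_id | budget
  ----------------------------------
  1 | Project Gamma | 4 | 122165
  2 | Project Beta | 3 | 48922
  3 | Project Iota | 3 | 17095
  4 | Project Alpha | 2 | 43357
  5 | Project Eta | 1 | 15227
SELECT name, department_id FROM employees WHERE department_id IN (SELECT id FROM departments WHERE budget > 130539)

Execution result:
name | department_id
Leo Davis | 2
Grace Garcia | 2
Grace Jones | 2
Peter Williams | 2
Jack Davis | 3
Tina Williams | 3
Eve Garcia | 2
Leo Miller | 3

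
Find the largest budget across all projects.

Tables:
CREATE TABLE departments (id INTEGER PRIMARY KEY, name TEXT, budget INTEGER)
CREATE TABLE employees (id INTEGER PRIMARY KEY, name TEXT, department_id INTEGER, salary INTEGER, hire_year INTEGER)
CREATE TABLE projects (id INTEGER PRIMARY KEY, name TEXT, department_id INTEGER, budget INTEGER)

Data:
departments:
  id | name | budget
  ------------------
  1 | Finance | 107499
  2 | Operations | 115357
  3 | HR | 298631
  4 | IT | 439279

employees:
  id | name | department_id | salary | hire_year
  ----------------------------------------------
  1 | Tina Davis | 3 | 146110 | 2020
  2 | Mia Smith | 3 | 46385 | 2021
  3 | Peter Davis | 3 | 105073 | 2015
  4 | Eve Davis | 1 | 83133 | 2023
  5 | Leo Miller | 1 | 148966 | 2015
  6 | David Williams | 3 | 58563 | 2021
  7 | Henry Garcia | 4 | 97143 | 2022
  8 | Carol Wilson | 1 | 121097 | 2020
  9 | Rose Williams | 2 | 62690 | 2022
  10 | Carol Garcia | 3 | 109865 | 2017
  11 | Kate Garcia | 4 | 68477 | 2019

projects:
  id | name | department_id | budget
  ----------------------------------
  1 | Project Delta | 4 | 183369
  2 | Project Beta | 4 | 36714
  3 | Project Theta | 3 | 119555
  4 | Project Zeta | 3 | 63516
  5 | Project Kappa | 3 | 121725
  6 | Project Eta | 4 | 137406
SELECT MAX(budget) FROM projects

Execution result:
183369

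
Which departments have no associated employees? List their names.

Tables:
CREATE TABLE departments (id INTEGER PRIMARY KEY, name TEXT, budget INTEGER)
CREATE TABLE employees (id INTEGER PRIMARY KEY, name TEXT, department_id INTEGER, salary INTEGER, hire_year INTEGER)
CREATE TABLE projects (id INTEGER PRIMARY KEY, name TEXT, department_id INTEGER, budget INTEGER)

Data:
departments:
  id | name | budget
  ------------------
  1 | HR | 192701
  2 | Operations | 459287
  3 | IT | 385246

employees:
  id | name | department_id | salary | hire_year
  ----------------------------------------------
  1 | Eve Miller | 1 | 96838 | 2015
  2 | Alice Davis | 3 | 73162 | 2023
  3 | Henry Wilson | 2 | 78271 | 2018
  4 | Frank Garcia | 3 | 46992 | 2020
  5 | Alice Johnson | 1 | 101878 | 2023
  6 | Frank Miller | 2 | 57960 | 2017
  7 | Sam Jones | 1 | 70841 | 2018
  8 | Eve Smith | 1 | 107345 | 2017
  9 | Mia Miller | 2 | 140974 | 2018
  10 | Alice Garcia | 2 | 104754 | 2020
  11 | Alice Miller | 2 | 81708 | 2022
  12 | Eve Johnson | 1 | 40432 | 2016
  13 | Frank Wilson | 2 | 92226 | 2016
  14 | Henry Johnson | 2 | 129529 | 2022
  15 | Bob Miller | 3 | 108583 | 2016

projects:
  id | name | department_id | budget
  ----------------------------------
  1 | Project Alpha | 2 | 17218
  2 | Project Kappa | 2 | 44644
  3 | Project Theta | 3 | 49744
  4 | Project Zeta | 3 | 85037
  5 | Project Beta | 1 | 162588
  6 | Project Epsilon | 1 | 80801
SELECT p.name FROM departments p LEFT JOIN employees c ON c.department_id = p.id WHERE c.id IS NULL

Execution result:
(no rows)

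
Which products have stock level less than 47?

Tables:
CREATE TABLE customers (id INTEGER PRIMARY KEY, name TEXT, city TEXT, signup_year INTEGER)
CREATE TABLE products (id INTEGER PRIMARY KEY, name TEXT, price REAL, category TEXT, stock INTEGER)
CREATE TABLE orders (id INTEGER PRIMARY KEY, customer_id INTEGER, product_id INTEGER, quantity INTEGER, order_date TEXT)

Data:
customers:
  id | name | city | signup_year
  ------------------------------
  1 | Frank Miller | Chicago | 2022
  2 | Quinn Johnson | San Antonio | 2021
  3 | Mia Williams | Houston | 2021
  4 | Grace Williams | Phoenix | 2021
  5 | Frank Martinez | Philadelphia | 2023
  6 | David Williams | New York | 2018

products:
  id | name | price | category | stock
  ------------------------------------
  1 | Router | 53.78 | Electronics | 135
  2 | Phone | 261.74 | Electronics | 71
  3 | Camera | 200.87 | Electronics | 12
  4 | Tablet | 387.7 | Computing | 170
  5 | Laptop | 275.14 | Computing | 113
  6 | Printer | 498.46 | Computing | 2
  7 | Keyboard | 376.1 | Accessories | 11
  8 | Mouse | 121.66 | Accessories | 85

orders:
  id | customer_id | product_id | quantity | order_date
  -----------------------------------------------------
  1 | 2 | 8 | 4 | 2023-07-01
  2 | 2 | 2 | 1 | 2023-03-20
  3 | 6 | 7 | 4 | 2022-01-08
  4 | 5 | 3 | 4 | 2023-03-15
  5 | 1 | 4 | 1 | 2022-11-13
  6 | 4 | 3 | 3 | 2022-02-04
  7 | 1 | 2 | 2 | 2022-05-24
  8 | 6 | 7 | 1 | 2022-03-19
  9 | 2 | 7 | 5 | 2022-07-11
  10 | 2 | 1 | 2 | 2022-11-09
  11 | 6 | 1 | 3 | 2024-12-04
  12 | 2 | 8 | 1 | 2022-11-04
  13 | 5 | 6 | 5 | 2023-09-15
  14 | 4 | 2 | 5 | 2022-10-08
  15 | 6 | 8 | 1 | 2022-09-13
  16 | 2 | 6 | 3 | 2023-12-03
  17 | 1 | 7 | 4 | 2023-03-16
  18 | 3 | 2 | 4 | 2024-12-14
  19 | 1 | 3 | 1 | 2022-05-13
SELECT name, stock FROM products WHERE stock < 47

Execution result:
name | stock
Camera | 12
Printer | 2
Keyboard | 11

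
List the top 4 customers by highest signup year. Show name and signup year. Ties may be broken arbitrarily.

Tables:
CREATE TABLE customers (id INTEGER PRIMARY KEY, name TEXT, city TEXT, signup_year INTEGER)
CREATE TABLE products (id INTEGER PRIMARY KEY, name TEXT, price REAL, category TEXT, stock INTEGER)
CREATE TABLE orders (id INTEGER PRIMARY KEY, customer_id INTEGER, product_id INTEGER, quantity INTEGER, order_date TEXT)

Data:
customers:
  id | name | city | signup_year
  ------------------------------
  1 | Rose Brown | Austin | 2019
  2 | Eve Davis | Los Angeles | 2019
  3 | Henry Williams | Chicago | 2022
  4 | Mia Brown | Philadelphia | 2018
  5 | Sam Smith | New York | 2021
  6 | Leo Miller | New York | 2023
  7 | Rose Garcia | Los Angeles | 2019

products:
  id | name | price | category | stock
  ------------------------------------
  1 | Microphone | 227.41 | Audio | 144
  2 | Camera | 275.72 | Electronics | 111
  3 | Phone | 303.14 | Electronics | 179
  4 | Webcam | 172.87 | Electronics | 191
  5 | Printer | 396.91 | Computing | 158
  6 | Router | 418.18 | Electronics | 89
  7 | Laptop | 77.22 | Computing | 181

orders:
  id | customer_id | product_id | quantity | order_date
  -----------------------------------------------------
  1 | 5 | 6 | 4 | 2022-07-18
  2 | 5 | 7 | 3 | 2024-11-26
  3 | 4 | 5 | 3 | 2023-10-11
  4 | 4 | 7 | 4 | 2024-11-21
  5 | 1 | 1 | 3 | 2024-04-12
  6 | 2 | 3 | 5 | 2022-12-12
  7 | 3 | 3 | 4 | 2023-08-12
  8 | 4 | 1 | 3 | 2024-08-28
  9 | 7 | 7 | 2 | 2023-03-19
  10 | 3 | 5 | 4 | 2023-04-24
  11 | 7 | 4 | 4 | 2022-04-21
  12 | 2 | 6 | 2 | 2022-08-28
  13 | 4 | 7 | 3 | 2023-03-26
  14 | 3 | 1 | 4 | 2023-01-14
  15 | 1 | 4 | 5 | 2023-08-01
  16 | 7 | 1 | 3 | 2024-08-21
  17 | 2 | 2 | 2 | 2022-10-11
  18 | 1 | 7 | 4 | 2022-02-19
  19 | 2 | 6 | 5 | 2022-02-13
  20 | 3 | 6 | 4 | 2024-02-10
SELECT name, signup_year FROM customers ORDER BY signup_year DESC LIMIT 4

Execution result:
name | signup_year
Leo Miller | 2023
Henry Williams | 2022
Sam Smith | 2021
Rose Brown | 2019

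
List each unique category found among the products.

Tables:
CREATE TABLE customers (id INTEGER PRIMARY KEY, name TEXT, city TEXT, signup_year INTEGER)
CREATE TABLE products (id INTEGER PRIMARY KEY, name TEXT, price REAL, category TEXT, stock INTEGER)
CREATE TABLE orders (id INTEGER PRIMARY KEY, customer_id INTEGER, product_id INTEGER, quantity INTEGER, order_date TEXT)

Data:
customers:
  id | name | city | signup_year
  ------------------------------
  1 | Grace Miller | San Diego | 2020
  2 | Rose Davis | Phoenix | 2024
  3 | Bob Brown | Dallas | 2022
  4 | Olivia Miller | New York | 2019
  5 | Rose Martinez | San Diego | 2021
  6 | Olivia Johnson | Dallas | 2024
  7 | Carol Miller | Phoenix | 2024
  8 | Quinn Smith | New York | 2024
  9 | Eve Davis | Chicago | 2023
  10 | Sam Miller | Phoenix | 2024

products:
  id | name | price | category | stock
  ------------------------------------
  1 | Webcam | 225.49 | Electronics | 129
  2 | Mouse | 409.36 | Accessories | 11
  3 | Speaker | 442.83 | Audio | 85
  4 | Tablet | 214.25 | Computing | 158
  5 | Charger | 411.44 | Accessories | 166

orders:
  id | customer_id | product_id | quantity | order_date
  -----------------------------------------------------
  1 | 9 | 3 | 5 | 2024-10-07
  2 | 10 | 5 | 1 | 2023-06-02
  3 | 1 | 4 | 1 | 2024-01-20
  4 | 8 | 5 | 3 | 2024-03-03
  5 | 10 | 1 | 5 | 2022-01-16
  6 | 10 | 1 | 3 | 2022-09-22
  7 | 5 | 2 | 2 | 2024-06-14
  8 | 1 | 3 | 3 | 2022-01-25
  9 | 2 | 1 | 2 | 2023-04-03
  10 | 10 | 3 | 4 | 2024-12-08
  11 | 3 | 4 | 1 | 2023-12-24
SELECT DISTINCT category FROM products

Execution result:
category
Electronics
Accessories
Audio
Computing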